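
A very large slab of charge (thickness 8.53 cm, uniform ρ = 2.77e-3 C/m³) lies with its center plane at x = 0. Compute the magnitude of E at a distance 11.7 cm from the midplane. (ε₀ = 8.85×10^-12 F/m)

|E| = 1.33e7 V/m

The point |x| = 11.7 cm lies outside the slab (half-thickness 0.04265 m). A symmetric pillbox spanning the full slab encloses Q_enc = ρ·d·A.
Flux = 2EA ⇒ E = |ρ|d/(2ε₀), independent of distance outside.
E = (2.77e-3)(0.0853)/(2·8.85×10^-12) = 1.33×10^7 N/C.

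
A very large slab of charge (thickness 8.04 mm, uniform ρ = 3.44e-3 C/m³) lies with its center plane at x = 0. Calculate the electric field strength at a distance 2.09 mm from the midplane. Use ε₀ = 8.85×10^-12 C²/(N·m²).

By symmetry E is perpendicular to the slab. A Gaussian pillbox from −2.09 mm to +2.09 mm (face area A) lies entirely within the slab.
Q_enc = ρ·(2x)·A and flux = 2EA, so 2EA = 2ρxA/ε₀ ⇒ E = |ρ|x/ε₀.
E = (3.44e-3)(0.00209)/(8.85×10^-12) = 8.12×10^5 N/C.

|E| ≈ 8.12×10^5 N/C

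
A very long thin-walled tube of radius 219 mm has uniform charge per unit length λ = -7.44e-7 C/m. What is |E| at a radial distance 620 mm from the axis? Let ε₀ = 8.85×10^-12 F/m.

2.16×10^4 N/C

Choose a coaxial cylinder of radius r = 620 mm (arbitrary length L) as the Gaussian surface (r > 219 mm).
The full line charge is enclosed: λ_enc = -7.44×10^-7 C/m.
Gauss's law: E·2πrL = λ_enc L/ε₀.
E = |λ_enc|/(2πε₀r) = (7.44×10^-7)/(2π·8.85×10^-12·0.62) = 2.16e4 N/C.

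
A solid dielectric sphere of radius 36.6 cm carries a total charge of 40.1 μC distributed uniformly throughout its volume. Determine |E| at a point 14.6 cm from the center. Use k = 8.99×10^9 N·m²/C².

By spherical symmetry E is radial; choose a Gaussian sphere of radius r = 14.6 cm (r < R).
For a uniform sphere the enclosed fraction is (r/R)³, so Q_enc = (40.1 μC)(0.146/0.366)³ = 2.545×10^-6 C.
By Gauss's law, ∮E·dA = E·4πr² = Q_enc/ε₀.
E = k|Q_enc|/r² = (8.99×10^9)(2.545e-6)/(0.146)² = 1.07×10^6 N/C.

1.07e6 N/C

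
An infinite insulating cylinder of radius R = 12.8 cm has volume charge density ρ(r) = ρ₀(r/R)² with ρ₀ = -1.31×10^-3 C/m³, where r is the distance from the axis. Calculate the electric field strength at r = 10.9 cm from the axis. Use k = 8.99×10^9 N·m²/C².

Coaxial Gaussian cylinder, radius r = 10.9 cm, length L (r < R).
λ_enc = ∫₀^r ρ(r')·2πr' dr' = (2πρ₀/R²)·r^4/4 = -1.773×10^-5 C/m.
Since E is radial and uniform over the curved surface, Φ = E·2πrL = Q_enc/ε₀ = λ_enc L/ε₀.
E = 2k|λ_enc|/r = 2(8.99×10^9)(1.773×10^-5)/(0.109) = 2.92e6 N/C.

2.92×10^6 N/C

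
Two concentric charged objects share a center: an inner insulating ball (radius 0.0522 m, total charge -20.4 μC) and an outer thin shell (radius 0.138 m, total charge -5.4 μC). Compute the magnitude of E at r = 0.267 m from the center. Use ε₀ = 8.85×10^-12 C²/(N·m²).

Take a concentric spherical Gaussian surface of radius r = 0.267 m (r > 0.138 m, enclosing both).
Q_enc = (-20.4 μC) + (-5.4 μC) = -2.58×10^-5 C.
Applying ∮E·dA = Q_enc/ε₀ with Φ = E(4πr²):
E = |Q_enc|/(4πε₀r²) = (2.58×10^-5)/(4π·8.85×10^-12·(0.267)²) = 3.25e6 N/C.

E = 3.25×10^6 N/C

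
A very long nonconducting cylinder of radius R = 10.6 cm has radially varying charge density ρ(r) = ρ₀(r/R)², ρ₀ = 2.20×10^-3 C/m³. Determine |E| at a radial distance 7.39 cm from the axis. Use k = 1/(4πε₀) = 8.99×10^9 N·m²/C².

Coaxial Gaussian cylinder, radius r = 7.39 cm, length L (r < R).
λ_enc = ∫₀^r ρ(r')·2πr' dr' = (2πρ₀/R²)·r^4/4 = 9.173e-6 C/m.
Applying ∮E·dA = Q_enc/ε₀ with the end caps contributing no flux:
E = 2k|λ_enc|/r = 2(8.99×10^9)(9.173×10^-6)/(0.0739) = 2.23×10^6 N/C.

|E| ≈ 2.23×10^6 V/m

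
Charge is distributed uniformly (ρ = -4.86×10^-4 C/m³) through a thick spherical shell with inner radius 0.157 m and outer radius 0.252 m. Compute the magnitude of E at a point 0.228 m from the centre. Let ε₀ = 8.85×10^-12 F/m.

E = 2.81×10^6 V/m

By spherical symmetry E is radial; choose a Gaussian sphere of radius r = 0.228 m (within the shell material, 0.157 m < r < 0.252 m).
Only the shell between 0.157 m and r is enclosed: Q_enc = ρ·(4π/3)(r³ − a³) = (-4.86e-4)·(4π/3)·((0.228)³ − (0.157)³) = -1.625×10^-5 C.
By Gauss's law, ∮E·dA = E·4πr² = Q_enc/ε₀.
E = |Q_enc|/(4πε₀r²) = (1.625×10^-5)/(4π·8.85×10^-12·(0.228)²) = 2.81e6 N/C.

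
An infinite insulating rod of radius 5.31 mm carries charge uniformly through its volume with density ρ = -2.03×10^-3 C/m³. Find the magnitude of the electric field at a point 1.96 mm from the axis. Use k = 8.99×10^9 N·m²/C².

|E| ≈ 2.25e5 V/m

Take a coaxial cylindrical Gaussian surface of radius r = 1.96 mm and length L (r < R).
Charge inside radius r per length L is ρ·πr²·L, so λ_enc = ρπr² = -2.45×10^-8 C/m.
By Gauss's law (flux through the curved wall only), E·2πrL = λ_enc L/ε₀.
E = 2k|λ_enc|/r = 2(8.99×10^9)(2.45e-8)/(0.00196) = 2.25e5 N/C.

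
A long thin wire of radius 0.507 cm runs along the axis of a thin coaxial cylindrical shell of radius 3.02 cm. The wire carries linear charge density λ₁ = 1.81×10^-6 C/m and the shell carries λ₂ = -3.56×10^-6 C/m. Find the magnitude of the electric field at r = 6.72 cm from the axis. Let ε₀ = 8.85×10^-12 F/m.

Coaxial Gaussian cylinder, radius r = 6.72 cm, length L (r > 3.02 cm, enclosing both).
λ_enc = λ₁ + λ₂ = (1.81×10^-6) + (-3.56×10^-6) = -1.75×10^-6 C/m.
Applying ∮E·dA = Q_enc/ε₀ with the end caps contributing no flux:
E = |λ_enc|/(2πε₀r) = (1.75×10^-6)/(2π·8.85×10^-12·0.0672) = 4.68×10^5 N/C.

4.68×10^5 N/C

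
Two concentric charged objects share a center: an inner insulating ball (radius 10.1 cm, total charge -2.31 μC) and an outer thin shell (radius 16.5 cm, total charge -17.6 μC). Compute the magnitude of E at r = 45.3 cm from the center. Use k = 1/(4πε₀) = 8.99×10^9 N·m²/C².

Use a concentric Gaussian sphere at r = 45.3 cm (r > 16.5 cm, enclosing both).
Q_enc = (-2.31 μC) + (-17.6 μC) = -1.991×10^-5 C.
Gauss's law: E·4πr² = Q_enc/ε₀.
E = k|Q_enc|/r² = (8.99×10^9)(1.991×10^-5)/(0.453)² = 8.72×10^5 N/C.

|E| = 8.72×10^5 N/C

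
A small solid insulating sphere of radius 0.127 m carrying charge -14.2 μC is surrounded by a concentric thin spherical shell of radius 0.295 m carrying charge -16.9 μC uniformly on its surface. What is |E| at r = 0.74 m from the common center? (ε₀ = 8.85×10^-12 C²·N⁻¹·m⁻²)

Symmetry ⇒ E = E(r) r̂. Gaussian sphere of radius r = 0.74 m (r > 0.295 m, enclosing both).
Q_enc = (-14.2 μC) + (-16.9 μC) = -3.11×10^-5 C.
By Gauss's law, ∮E·dA = E·4πr² = Q_enc/ε₀.
E = |Q_enc|/(4πε₀r²) = (3.11×10^-5)/(4π·8.85×10^-12·(0.74)²) = 5.11×10^5 N/C.

E ≈ 5.11×10^5 V/m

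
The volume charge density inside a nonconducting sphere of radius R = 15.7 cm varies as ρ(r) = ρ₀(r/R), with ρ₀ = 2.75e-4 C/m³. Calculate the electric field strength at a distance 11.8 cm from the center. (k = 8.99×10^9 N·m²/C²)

6.89×10^5 V/m

By spherical symmetry E is radial; choose a Gaussian sphere of radius r = 11.8 cm (r < R).
Q_enc = ∫₀^r ρ(r')·4πr'² dr' = (4πρ₀/R) ∫₀^r r'^3 dr' = 4πρ₀ r^4/(4·R) = 1.067×10^-6 C.
Since E is radial and uniform over the Gaussian sphere, Φ = E·4πr² = Q_enc/ε₀.
E = k|Q_enc|/r² = (8.99×10^9)(1.067e-6)/(0.118)² = 6.89×10^5 N/C.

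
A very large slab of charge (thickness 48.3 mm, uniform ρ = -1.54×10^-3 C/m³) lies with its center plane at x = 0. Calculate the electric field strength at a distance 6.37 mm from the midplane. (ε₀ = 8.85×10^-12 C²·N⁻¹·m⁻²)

By symmetry E is perpendicular to the slab. A Gaussian pillbox from −6.37 mm to +6.37 mm (face area A) lies entirely within the slab.
Q_enc = ρ·(2x)·A and flux = 2EA, so 2EA = 2ρxA/ε₀ ⇒ E = |ρ|x/ε₀.
E = (1.54×10^-3)(0.00637)/(8.85×10^-12) = 1.11×10^6 N/C.

E ≈ 1.11×10^6 N/C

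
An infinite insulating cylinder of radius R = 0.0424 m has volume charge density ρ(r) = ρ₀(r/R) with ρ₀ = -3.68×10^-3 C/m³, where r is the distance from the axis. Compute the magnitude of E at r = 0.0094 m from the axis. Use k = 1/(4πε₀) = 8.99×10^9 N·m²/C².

2.89×10^5 V/m

Take a coaxial cylindrical Gaussian surface of radius r = 0.0094 m and length L (r < R).
λ_enc = ∫₀^r ρ(r')·2πr' dr' = (2πρ₀/R)·r^3/3 = -1.51×10^-7 C/m.
Since E is radial and uniform over the curved surface, Φ = E·2πrL = Q_enc/ε₀ = λ_enc L/ε₀.
E = 2k|λ_enc|/r = 2(8.99×10^9)(1.51×10^-7)/(0.0094) = 2.89×10^5 N/C.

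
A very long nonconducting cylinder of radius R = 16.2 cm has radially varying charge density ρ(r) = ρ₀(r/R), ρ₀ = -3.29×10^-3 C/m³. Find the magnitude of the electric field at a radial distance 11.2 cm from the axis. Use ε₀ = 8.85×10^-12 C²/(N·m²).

|E| ≈ 9.60×10^6 N/C

Coaxial Gaussian cylinder, radius r = 11.2 cm, length L (r < R).
Integrating ρ over the cross-section to radius r: λ_enc = (2πρ₀/R) ∫₀^r r'^2 dr' = 2πρ₀ r^3/(3·R) = -5.976×10^-5 C/m.
Since E is radial and uniform over the curved surface, Φ = E·2πrL = Q_enc/ε₀ = λ_enc L/ε₀.
E = |λ_enc|/(2πε₀r) = (5.976×10^-5)/(2π·8.85×10^-12·0.112) = 9.60×10^6 N/C.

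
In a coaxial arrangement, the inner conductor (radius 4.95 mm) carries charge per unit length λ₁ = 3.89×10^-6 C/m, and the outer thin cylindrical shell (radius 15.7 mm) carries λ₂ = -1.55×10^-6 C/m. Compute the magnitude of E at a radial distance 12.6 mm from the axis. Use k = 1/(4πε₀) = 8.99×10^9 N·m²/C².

By cylindrical symmetry E is radial; use a coaxial Gaussian cylinder of radius 12.6 mm and length L (between the conductors, 4.95 mm < r < 15.7 mm).
Only the inner wire is enclosed; the outer shell contributes nothing inside itself. λ_enc = λ₁ = 3.89×10^-6 C/m.
By Gauss's law (flux through the curved wall only), E·2πrL = λ_enc L/ε₀.
E = 2k|λ_enc|/r = 2(8.99×10^9)(3.89×10^-6)/(0.0126) = 5.55e6 N/C.

|E| ≈ 5.55×10^6 V/m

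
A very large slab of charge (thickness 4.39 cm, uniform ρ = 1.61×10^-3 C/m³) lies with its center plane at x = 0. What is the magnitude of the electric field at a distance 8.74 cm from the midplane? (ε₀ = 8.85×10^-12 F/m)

|E| = 3.99×10^6 N/C

The point |x| = 8.74 cm lies outside the slab (half-thickness 0.02195 m). A symmetric pillbox spanning the full slab encloses Q_enc = ρ·d·A.
Flux = 2EA ⇒ E = |ρ|d/(2ε₀), independent of distance outside.
E = (1.61×10^-3)(0.0439)/(2·8.85×10^-12) = 3.99×10^6 N/C.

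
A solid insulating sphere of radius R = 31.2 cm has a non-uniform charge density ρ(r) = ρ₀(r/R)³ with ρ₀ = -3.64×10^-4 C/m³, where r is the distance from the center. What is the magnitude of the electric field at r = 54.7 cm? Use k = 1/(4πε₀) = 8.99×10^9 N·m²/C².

E = 6.96×10^5 N/C

Use a concentric Gaussian sphere at r = 54.7 cm (r > R, all charge enclosed).
Q_enc = 4π ∫₀^R ρ₀(r'/R)^3 r'² dr' = 4πρ₀R³/6 = -2.315×10^-5 C.
Applying ∮E·dA = Q_enc/ε₀ with Φ = E(4πr²):
E = k|Q_enc|/r² = (8.99×10^9)(2.315×10^-5)/(0.547)² = 6.96e5 N/C.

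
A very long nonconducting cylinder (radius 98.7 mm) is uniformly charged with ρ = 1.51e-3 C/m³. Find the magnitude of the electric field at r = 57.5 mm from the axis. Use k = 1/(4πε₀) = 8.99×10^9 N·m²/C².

Coaxial Gaussian cylinder, radius r = 57.5 mm, length L (r < R).
Charge inside radius r per length L is ρ·πr²·L, so λ_enc = ρπr² = 1.568×10^-5 C/m.
Applying ∮E·dA = Q_enc/ε₀ with the end caps contributing no flux:
E = 2k|λ_enc|/r = 2(8.99×10^9)(1.568×10^-5)/(0.0575) = 4.90×10^6 N/C.

E = 4.90×10^6 N/C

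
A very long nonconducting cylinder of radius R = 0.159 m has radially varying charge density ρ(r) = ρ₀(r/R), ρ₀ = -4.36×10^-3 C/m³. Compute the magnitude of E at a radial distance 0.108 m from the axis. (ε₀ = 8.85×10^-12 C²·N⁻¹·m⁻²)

Coaxial Gaussian cylinder, radius r = 0.108 m, length L (r < R).
Integrating ρ over the cross-section to radius r: λ_enc = (2πρ₀/R) ∫₀^r r'^2 dr' = 2πρ₀ r^3/(3·R) = -7.235×10^-5 C/m.
By Gauss's law (flux through the curved wall only), E·2πrL = λ_enc L/ε₀.
E = |λ_enc|/(2πε₀r) = (7.235e-5)/(2π·8.85×10^-12·0.108) = 1.20×10^7 N/C.

1.20×10^7 N/C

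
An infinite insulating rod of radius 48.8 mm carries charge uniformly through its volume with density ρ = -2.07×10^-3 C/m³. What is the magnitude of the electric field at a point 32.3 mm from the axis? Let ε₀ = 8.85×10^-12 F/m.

By cylindrical symmetry E is radial; use a coaxial Gaussian cylinder of radius 32.3 mm and length L (r < R).
Charge inside radius r per length L is ρ·πr²·L, so λ_enc = ρπr² = -6.785e-6 C/m.
Applying ∮E·dA = Q_enc/ε₀ with the end caps contributing no flux:
E = |λ_enc|/(2πε₀r) = (6.785×10^-6)/(2π·8.85×10^-12·0.0323) = 3.78×10^6 N/C.

|E| ≈ 3.78×10^6 N/C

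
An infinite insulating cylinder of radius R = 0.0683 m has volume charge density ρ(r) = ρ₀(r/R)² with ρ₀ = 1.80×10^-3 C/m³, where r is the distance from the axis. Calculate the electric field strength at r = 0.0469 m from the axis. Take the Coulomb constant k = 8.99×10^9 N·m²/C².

|E| ≈ 1.12×10^6 N/C

Coaxial Gaussian cylinder, radius r = 0.0469 m, length L (r < R).
Integrating ρ over the cross-section to radius r: λ_enc = (2πρ₀/R²) ∫₀^r r'^3 dr' = 2πρ₀ r^4/(4·R²) = 2.933×10^-6 C/m.
By Gauss's law (flux through the curved wall only), E·2πrL = λ_enc L/ε₀.
E = 2k|λ_enc|/r = 2(8.99×10^9)(2.933×10^-6)/(0.0469) = 1.12×10^6 N/C.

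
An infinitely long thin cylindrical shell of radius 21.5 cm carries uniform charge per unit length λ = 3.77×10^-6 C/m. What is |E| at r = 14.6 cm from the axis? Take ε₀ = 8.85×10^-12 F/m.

E = 0 (no enclosed charge)

Take a coaxial cylindrical Gaussian surface of radius r = 14.6 cm and length L (r < 21.5 cm, inside the shell).
All the surface charge lies outside this cylinder: Q_enc = 0, hence E = 0.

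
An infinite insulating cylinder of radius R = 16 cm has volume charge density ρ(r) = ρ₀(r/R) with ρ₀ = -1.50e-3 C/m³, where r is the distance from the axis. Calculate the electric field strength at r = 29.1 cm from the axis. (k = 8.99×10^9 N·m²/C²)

|E| = 4.97×10^6 V/m

By cylindrical symmetry E is radial; use a coaxial Gaussian cylinder of radius 29.1 cm and length L (r > R, full charge per length enclosed).
λ_enc = 2π ∫₀^R ρ₀(r'/R)^1 r' dr' = 2πρ₀R²/3 = -8.042e-5 C/m.
Since E is radial and uniform over the curved surface, Φ = E·2πrL = Q_enc/ε₀ = λ_enc L/ε₀.
E = 2k|λ_enc|/r = 2(8.99×10^9)(8.042×10^-5)/(0.291) = 4.97e6 N/C.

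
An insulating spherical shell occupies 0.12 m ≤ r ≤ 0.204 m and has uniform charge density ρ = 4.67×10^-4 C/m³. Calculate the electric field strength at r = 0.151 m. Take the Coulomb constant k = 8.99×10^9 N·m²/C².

|E| = 1.32×10^6 N/C

Take a concentric spherical Gaussian surface of radius r = 0.151 m (within the shell material, 0.12 m < r < 0.204 m).
Enclosed charge is the volume from a to r: Q_enc = (4π/3)ρ(r³ − a³) = 3.355e-6 C.
Since E is radial and uniform over the Gaussian sphere, Φ = E·4πr² = Q_enc/ε₀.
E = k|Q_enc|/r² = (8.99×10^9)(3.355×10^-6)/(0.151)² = 1.32e6 N/C.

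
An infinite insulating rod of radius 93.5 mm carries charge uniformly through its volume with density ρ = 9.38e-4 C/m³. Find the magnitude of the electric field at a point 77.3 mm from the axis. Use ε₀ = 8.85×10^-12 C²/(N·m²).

Choose a coaxial cylinder of radius r = 77.3 mm (arbitrary length L) as the Gaussian surface (r < R).
Enclosed charge per unit length: λ_enc = ρ·πr² = (9.38e-4)π(0.0773)² = 1.761×10^-5 C/m.
Applying ∮E·dA = Q_enc/ε₀ with the end caps contributing no flux:
E = |λ_enc|/(2πε₀r) = (1.761e-5)/(2π·8.85×10^-12·0.0773) = 4.10×10^6 N/C.

4.10×10^6 V/m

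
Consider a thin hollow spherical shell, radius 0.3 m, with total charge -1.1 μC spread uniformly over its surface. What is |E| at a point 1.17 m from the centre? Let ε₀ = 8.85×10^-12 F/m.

Symmetry ⇒ E = E(r) r̂. Gaussian sphere of radius r = 1.17 m (r > 0.3 m).
The entire shell is enclosed: Q_enc = -1.10×10^-6 C.
By Gauss's law, ∮E·dA = E·4πr² = Q_enc/ε₀.
E = |Q_enc|/(4πε₀r²) = (1.10×10^-6)/(4π·8.85×10^-12·(1.17)²) = 7.23×10^3 N/C.

|E| = 7.23e3 N/C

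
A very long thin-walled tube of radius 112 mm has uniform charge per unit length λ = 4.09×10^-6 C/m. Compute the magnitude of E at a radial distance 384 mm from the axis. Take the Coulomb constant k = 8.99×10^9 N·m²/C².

Coaxial Gaussian cylinder, radius r = 384 mm, length L (r > 112 mm).
The full line charge is enclosed: λ_enc = 4.09×10^-6 C/m.
By Gauss's law (flux through the curved wall only), E·2πrL = λ_enc L/ε₀.
E = 2k|λ_enc|/r = 2(8.99×10^9)(4.09×10^-6)/(0.384) = 1.92e5 N/C.

1.92×10^5 N/C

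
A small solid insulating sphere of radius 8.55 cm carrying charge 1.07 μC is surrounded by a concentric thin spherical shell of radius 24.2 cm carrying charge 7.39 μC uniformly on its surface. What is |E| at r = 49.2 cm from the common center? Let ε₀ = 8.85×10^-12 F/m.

E = 3.14×10^5 V/m

Take a concentric spherical Gaussian surface of radius r = 49.2 cm (r > 24.2 cm, enclosing both).
Q_enc = (1.07 μC) + (7.39 μC) = 8.46×10^-6 C.
Applying ∮E·dA = Q_enc/ε₀ with Φ = E(4πr²):
E = |Q_enc|/(4πε₀r²) = (8.46×10^-6)/(4π·8.85×10^-12·(0.492)²) = 3.14×10^5 N/C.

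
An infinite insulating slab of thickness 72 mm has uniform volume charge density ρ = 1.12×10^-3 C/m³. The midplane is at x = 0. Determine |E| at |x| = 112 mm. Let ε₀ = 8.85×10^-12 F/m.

|E| ≈ 4.56e6 N/C

The point |x| = 112 mm lies outside the slab (half-thickness 0.036 m). A symmetric pillbox spanning the full slab encloses Q_enc = ρ·d·A.
Flux = 2EA ⇒ E = |ρ|d/(2ε₀), independent of distance outside.
E = (1.12×10^-3)(0.072)/(2·8.85×10^-12) = 4.56×10^6 N/C.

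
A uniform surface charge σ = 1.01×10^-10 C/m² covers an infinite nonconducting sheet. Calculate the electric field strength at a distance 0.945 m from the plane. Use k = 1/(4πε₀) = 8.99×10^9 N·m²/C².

By planar symmetry E is perpendicular to the sheet and uniform; use a Gaussian pillbox with flat faces of area A on each side of the sheet.
Only the two end caps contribute flux: Φ = 2EA. With Q_enc = σA, Gauss's law gives E = |σ|/(2ε₀).
E = 2πk|σ| = 2π(8.99×10^9)(1.01×10^-10) = 5.71 N/C.

|E| = 5.71 N/C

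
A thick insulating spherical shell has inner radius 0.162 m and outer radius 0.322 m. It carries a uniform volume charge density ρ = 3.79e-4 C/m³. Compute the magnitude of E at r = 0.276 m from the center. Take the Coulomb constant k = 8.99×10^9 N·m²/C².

|E| ≈ 3.14e6 V/m

Symmetry ⇒ E = E(r) r̂. Gaussian sphere of radius r = 0.276 m (within the shell material, 0.162 m < r < 0.322 m).
Enclosed charge is the volume from a to r: Q_enc = (4π/3)ρ(r³ − a³) = 2.663×10^-5 C.
By Gauss's law, ∮E·dA = E·4πr² = Q_enc/ε₀.
E = k|Q_enc|/r² = (8.99×10^9)(2.663e-5)/(0.276)² = 3.14e6 N/C.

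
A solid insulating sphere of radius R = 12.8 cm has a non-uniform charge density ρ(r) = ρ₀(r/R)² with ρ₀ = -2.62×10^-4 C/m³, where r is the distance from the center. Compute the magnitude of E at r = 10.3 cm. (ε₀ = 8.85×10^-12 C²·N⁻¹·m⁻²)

|E| = 3.95×10^5 V/m

Symmetry ⇒ E = E(r) r̂. Gaussian sphere of radius r = 10.3 cm (r < R).
Q_enc = ∫₀^r ρ(r')·4πr'² dr' = (4πρ₀/R²) ∫₀^r r'^4 dr' = 4πρ₀ r^5/(5·R²) = -4.659×10^-7 C.
Since E is radial and uniform over the Gaussian sphere, Φ = E·4πr² = Q_enc/ε₀.
E = |Q_enc|/(4πε₀r²) = (4.659e-7)/(4π·8.85×10^-12·(0.103)²) = 3.95×10^5 N/C.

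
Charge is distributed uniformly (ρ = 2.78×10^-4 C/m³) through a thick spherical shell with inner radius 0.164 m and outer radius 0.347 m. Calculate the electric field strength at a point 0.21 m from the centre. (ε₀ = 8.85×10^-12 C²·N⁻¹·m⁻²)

By spherical symmetry E is radial; choose a Gaussian sphere of radius r = 0.21 m (within the shell material, 0.164 m < r < 0.347 m).
Only the shell between 0.164 m and r is enclosed: Q_enc = ρ·(4π/3)(r³ − a³) = (2.78×10^-4)·(4π/3)·((0.21)³ − (0.164)³) = 5.648e-6 C.
Applying ∮E·dA = Q_enc/ε₀ with Φ = E(4πr²):
E = |Q_enc|/(4πε₀r²) = (5.648e-6)/(4π·8.85×10^-12·(0.21)²) = 1.15×10^6 N/C.

E = 1.15×10^6 N/C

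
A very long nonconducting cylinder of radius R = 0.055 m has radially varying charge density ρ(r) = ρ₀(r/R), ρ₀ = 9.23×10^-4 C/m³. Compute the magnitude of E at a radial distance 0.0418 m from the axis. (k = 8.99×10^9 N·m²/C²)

Take a coaxial cylindrical Gaussian surface of radius r = 0.0418 m and length L (r < R).
λ_enc = ∫₀^r ρ(r')·2πr' dr' = (2πρ₀/R)·r^3/3 = 2.567×10^-6 C/m.
By Gauss's law (flux through the curved wall only), E·2πrL = λ_enc L/ε₀.
E = 2k|λ_enc|/r = 2(8.99×10^9)(2.567e-6)/(0.0418) = 1.10×10^6 N/C.

|E| = 1.10×10^6 N/C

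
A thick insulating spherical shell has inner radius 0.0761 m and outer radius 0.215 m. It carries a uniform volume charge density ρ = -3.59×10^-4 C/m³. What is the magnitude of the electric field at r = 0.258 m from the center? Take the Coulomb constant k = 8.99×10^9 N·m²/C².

E = 1.93e6 N/C

Symmetry ⇒ E = E(r) r̂. Gaussian sphere of radius r = 0.258 m (r > 0.215 m, enclosing the whole shell).
Q_enc = ρ·(4π/3)(b³ − a³) = (-3.59×10^-4)·(4π/3)·((0.215)³ − (0.0761)³) = -1.428e-5 C.
Gauss's law: E·4πr² = Q_enc/ε₀.
E = k|Q_enc|/r² = (8.99×10^9)(1.428×10^-5)/(0.258)² = 1.93×10^6 N/C.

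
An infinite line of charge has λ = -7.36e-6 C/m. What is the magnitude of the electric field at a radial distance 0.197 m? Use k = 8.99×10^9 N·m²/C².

Take a coaxial cylindrical Gaussian surface of radius r = 0.197 m and length L.
Q_enc = λL, so λ_enc = -7.36×10^-6 C/m.
By Gauss's law (flux through the curved wall only), E·2πrL = λ_enc L/ε₀.
E = 2k|λ_enc|/r = 2(8.99×10^9)(7.36×10^-6)/(0.197) = 6.72e5 N/C.

|E| ≈ 6.72×10^5 N/C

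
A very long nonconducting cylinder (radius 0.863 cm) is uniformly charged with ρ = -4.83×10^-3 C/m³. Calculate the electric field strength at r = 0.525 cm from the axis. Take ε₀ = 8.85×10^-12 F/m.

|E| = 1.43×10^6 N/C

Choose a coaxial cylinder of radius r = 0.525 cm (arbitrary length L) as the Gaussian surface (r < R).
Charge inside radius r per length L is ρ·πr²·L, so λ_enc = ρπr² = -4.182×10^-7 C/m.
Since E is radial and uniform over the curved surface, Φ = E·2πrL = Q_enc/ε₀ = λ_enc L/ε₀.
E = |λ_enc|/(2πε₀r) = (4.182e-7)/(2π·8.85×10^-12·0.00525) = 1.43×10^6 N/C.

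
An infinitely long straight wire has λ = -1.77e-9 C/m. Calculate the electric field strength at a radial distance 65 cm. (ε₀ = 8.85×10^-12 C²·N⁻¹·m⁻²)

E ≈ 49 N/C

Choose a coaxial cylinder of radius r = 65 cm (arbitrary length L) as the Gaussian surface.
Q_enc = λL, so λ_enc = -1.77×10^-9 C/m.
Gauss's law: E·2πrL = λ_enc L/ε₀.
E = |λ_enc|/(2πε₀r) = (1.77×10^-9)/(2π·8.85×10^-12·0.65) = 49 N/C.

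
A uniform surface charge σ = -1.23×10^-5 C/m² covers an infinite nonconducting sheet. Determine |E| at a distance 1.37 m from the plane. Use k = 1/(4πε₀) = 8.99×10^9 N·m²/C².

Choose a cylindrical pillbox piercing the sheet, end faces (area A) parallel to it.
Only the two end caps contribute flux: Φ = 2EA. With Q_enc = σA, Gauss's law gives E = |σ|/(2ε₀).
E = 2πk|σ| = 2π(8.99×10^9)(1.23e-5) = 6.95×10^5 N/C.

E ≈ 6.95×10^5 V/m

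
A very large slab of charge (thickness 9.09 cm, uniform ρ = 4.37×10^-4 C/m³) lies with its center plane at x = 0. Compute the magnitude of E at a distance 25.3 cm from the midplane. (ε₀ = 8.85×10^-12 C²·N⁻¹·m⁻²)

The point |x| = 25.3 cm lies outside the slab (half-thickness 0.04545 m). A symmetric pillbox spanning the full slab encloses Q_enc = ρ·d·A.
Flux = 2EA ⇒ E = |ρ|d/(2ε₀), independent of distance outside.
E = (4.37e-4)(0.0909)/(2·8.85×10^-12) = 2.24×10^6 N/C.

|E| = 2.24e6 N/C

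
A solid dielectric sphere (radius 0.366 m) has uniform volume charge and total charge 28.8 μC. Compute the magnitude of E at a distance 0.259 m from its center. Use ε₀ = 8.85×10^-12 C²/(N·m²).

By spherical symmetry E is radial; choose a Gaussian sphere of radius r = 0.259 m (r < R).
For a uniform sphere the enclosed fraction is (r/R)³, so Q_enc = (28.8 μC)(0.259/0.366)³ = 1.021×10^-5 C.
Since E is radial and uniform over the Gaussian sphere, Φ = E·4πr² = Q_enc/ε₀.
E = |Q_enc|/(4πε₀r²) = (1.021e-5)/(4π·8.85×10^-12·(0.259)²) = 1.37×10^6 N/C.

|E| = 1.37e6 N/C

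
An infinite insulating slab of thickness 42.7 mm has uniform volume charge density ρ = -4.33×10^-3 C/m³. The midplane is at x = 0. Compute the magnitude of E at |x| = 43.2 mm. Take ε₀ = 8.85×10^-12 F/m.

The point |x| = 43.2 mm lies outside the slab (half-thickness 0.02135 m). A symmetric pillbox spanning the full slab encloses Q_enc = ρ·d·A.
Flux = 2EA ⇒ E = |ρ|d/(2ε₀), independent of distance outside.
E = (4.33e-3)(0.0427)/(2·8.85×10^-12) = 1.04×10^7 N/C.

|E| ≈ 1.04×10^7 N/C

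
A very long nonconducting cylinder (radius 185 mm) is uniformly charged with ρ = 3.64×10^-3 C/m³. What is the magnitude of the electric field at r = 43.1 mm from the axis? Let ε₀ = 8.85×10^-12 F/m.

E = 8.86×10^6 N/C

Choose a coaxial cylinder of radius r = 43.1 mm (arbitrary length L) as the Gaussian surface (r < R).
Charge inside radius r per length L is ρ·πr²·L, so λ_enc = ρπr² = 2.124×10^-5 C/m.
By Gauss's law (flux through the curved wall only), E·2πrL = λ_enc L/ε₀.
E = |λ_enc|/(2πε₀r) = (2.124×10^-5)/(2π·8.85×10^-12·0.0431) = 8.86e6 N/C.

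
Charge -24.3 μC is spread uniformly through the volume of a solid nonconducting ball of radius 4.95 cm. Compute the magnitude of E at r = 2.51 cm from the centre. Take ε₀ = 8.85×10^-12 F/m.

E ≈ 4.52×10^7 N/C

Take a concentric spherical Gaussian surface of radius r = 2.51 cm (r < R).
For a uniform sphere the enclosed fraction is (r/R)³, so Q_enc = (-24.3 μC)(0.0251/0.0495)³ = -3.168×10^-6 C.
Applying ∮E·dA = Q_enc/ε₀ with Φ = E(4πr²):
E = |Q_enc|/(4πε₀r²) = (3.168×10^-6)/(4π·8.85×10^-12·(0.0251)²) = 4.52×10^7 N/C.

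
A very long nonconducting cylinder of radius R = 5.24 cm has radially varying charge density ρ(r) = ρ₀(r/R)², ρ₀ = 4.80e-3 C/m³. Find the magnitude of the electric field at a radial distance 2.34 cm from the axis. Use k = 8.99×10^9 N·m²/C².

|E| ≈ 6.33×10^5 V/m

Coaxial Gaussian cylinder, radius r = 2.34 cm, length L (r < R).
Integrating ρ over the cross-section to radius r: λ_enc = (2πρ₀/R²) ∫₀^r r'^3 dr' = 2πρ₀ r^4/(4·R²) = 8.233×10^-7 C/m.
By Gauss's law (flux through the curved wall only), E·2πrL = λ_enc L/ε₀.
E = 2k|λ_enc|/r = 2(8.99×10^9)(8.233e-7)/(0.0234) = 6.33e5 N/C.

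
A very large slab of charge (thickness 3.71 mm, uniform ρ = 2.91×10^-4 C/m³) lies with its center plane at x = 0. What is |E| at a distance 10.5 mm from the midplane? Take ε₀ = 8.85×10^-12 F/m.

|E| = 6.10×10^4 N/C

The point |x| = 10.5 mm lies outside the slab (half-thickness 0.001855 m). A symmetric pillbox spanning the full slab encloses Q_enc = ρ·d·A.
Flux = 2EA ⇒ E = |ρ|d/(2ε₀), independent of distance outside.
E = (2.91×10^-4)(0.00371)/(2·8.85×10^-12) = 6.10e4 N/C.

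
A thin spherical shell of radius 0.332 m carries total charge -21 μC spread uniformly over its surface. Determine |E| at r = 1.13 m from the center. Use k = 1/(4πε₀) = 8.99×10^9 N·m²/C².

E = 1.48e5 N/C

By spherical symmetry E is radial; choose a Gaussian sphere of radius r = 1.13 m (r > 0.332 m).
The entire shell is enclosed: Q_enc = -2.10e-5 C.
Applying ∮E·dA = Q_enc/ε₀ with Φ = E(4πr²):
E = k|Q_enc|/r² = (8.99×10^9)(2.10×10^-5)/(1.13)² = 1.48e5 N/C.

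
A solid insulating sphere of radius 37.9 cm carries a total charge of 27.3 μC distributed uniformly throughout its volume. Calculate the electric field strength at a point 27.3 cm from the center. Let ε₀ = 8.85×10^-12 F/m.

By spherical symmetry E is radial; choose a Gaussian sphere of radius r = 27.3 cm (r < R).
For a uniform sphere the enclosed fraction is (r/R)³, so Q_enc = (27.3 μC)(0.273/0.379)³ = 1.02×10^-5 C.
Gauss's law: E·4πr² = Q_enc/ε₀.
E = |Q_enc|/(4πε₀r²) = (1.02×10^-5)/(4π·8.85×10^-12·(0.273)²) = 1.23e6 N/C.

E = 1.23e6 N/C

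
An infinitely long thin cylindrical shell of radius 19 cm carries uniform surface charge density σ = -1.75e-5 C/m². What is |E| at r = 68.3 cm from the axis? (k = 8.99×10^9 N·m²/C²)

Take a coaxial cylindrical Gaussian surface of radius r = 68.3 cm and length L (r > 19 cm).
The whole shell is enclosed: λ_enc = σ·2πR = (-1.75e-5)·2π·(0.19) = -2.089×10^-5 C/m.
Gauss's law: E·2πrL = λ_enc L/ε₀.
E = 2k|λ_enc|/r = 2(8.99×10^9)(2.089×10^-5)/(0.683) = 5.50×10^5 N/C.

|E| = 5.50×10^5 N/C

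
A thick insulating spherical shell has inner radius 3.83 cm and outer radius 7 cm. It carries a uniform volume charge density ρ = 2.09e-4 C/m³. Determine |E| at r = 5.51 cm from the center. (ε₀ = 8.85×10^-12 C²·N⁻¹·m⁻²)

By spherical symmetry E is radial; choose a Gaussian sphere of radius r = 5.51 cm (within the shell material, 3.83 cm < r < 7 cm).
Only the shell between 3.83 cm and r is enclosed: Q_enc = ρ·(4π/3)(r³ − a³) = (2.09×10^-4)·(4π/3)·((0.0551)³ − (0.0383)³) = 9.727×10^-8 C.
Since E is radial and uniform over the Gaussian sphere, Φ = E·4πr² = Q_enc/ε₀.
E = |Q_enc|/(4πε₀r²) = (9.727×10^-8)/(4π·8.85×10^-12·(0.0551)²) = 2.88×10^5 N/C.

E ≈ 2.88e5 N/C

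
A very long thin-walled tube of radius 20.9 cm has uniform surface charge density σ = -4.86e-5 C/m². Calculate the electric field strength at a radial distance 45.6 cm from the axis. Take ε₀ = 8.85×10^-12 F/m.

E = 2.52×10^6 N/C

Choose a coaxial cylinder of radius r = 45.6 cm (arbitrary length L) as the Gaussian surface (r > 20.9 cm).
The whole shell is enclosed: λ_enc = σ·2πR = (-4.86×10^-5)·2π·(0.209) = -6.382×10^-5 C/m.
Since E is radial and uniform over the curved surface, Φ = E·2πrL = Q_enc/ε₀ = λ_enc L/ε₀.
E = |λ_enc|/(2πε₀r) = (6.382e-5)/(2π·8.85×10^-12·0.456) = 2.52e6 N/C.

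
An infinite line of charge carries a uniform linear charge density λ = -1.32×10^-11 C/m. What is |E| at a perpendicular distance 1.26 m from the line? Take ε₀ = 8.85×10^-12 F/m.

Choose a coaxial cylinder of radius r = 1.26 m (arbitrary length L) as the Gaussian surface.
Q_enc = λL, so λ_enc = -1.32×10^-11 C/m.
Applying ∮E·dA = Q_enc/ε₀ with the end caps contributing no flux:
E = |λ_enc|/(2πε₀r) = (1.32e-11)/(2π·8.85×10^-12·1.26) = 0.188 N/C.

|E| ≈ 0.188 N/C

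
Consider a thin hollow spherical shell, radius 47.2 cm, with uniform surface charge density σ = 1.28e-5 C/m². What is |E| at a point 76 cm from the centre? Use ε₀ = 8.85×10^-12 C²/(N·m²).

Take a concentric spherical Gaussian surface of radius r = 76 cm (r > 47.2 cm).
The entire shell is enclosed: Q_enc = σ·4πR² = (1.28×10^-5)·4π·(0.472)² = 3.583×10^-5 C.
By Gauss's law, ∮E·dA = E·4πr² = Q_enc/ε₀.
E = |Q_enc|/(4πε₀r²) = (3.583e-5)/(4π·8.85×10^-12·(0.76)²) = 5.58×10^5 N/C.

|E| ≈ 5.58×10^5 N/C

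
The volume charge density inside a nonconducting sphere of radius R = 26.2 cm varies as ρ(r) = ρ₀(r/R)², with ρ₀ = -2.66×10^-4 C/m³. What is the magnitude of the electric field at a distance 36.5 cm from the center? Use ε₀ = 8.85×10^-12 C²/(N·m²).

By spherical symmetry E is radial; choose a Gaussian sphere of radius r = 36.5 cm (r > R, all charge enclosed).
Q_enc = 4π ∫₀^R ρ₀(r'/R)^2 r'² dr' = 4πρ₀R³/5 = -1.202e-5 C.
Gauss's law: E·4πr² = Q_enc/ε₀.
E = |Q_enc|/(4πε₀r²) = (1.202×10^-5)/(4π·8.85×10^-12·(0.365)²) = 8.11×10^5 N/C.

8.11×10^5 N/C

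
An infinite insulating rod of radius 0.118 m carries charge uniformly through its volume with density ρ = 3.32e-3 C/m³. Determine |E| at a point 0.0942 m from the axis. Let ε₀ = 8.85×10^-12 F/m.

Take a coaxial cylindrical Gaussian surface of radius r = 0.0942 m and length L (r < R).
Enclosed charge per unit length: λ_enc = ρ·πr² = (3.32×10^-3)π(0.0942)² = 9.255×10^-5 C/m.
Since E is radial and uniform over the curved surface, Φ = E·2πrL = Q_enc/ε₀ = λ_enc L/ε₀.
E = |λ_enc|/(2πε₀r) = (9.255e-5)/(2π·8.85×10^-12·0.0942) = 1.77×10^7 N/C.

E = 1.77e7 V/m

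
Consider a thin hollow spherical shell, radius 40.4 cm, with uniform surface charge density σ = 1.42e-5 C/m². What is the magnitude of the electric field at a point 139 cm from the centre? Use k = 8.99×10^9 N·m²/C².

Use a concentric Gaussian sphere at r = 139 cm (r > 40.4 cm).
The entire shell is enclosed: Q_enc = σ·4πR² = (1.42×10^-5)·4π·(0.404)² = 2.912×10^-5 C.
Since E is radial and uniform over the Gaussian sphere, Φ = E·4πr² = Q_enc/ε₀.
E = k|Q_enc|/r² = (8.99×10^9)(2.912×10^-5)/(1.39)² = 1.36×10^5 N/C.

|E| = 1.36×10^5 N/C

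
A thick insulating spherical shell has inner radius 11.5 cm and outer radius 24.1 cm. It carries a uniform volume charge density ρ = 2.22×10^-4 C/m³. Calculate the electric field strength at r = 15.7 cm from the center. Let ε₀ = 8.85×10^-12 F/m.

|E| = 7.97e5 V/m

By spherical symmetry E is radial; choose a Gaussian sphere of radius r = 15.7 cm (within the shell material, 11.5 cm < r < 24.1 cm).
Only the shell between 11.5 cm and r is enclosed: Q_enc = ρ·(4π/3)(r³ − a³) = (2.22×10^-4)·(4π/3)·((0.157)³ − (0.115)³) = 2.184×10^-6 C.
Gauss's law: E·4πr² = Q_enc/ε₀.
E = |Q_enc|/(4πε₀r²) = (2.184e-6)/(4π·8.85×10^-12·(0.157)²) = 7.97×10^5 N/C.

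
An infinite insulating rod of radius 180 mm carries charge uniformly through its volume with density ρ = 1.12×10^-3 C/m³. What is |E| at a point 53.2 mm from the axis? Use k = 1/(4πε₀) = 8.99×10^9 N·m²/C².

E = 3.37×10^6 N/C

Coaxial Gaussian cylinder, radius r = 53.2 mm, length L (r < R).
Enclosed charge per unit length: λ_enc = ρ·πr² = (1.12×10^-3)π(0.0532)² = 9.958×10^-6 C/m.
By Gauss's law (flux through the curved wall only), E·2πrL = λ_enc L/ε₀.
E = 2k|λ_enc|/r = 2(8.99×10^9)(9.958×10^-6)/(0.0532) = 3.37×10^6 N/C.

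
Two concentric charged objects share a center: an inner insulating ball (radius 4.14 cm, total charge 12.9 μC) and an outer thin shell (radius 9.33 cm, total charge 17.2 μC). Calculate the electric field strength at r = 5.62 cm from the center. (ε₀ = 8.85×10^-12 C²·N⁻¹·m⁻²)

3.67×10^7 V/m

Use a concentric Gaussian sphere at r = 5.62 cm (between the bodies, 4.14 cm < r < 9.33 cm).
Only the inner charge is enclosed; the outer shell contributes nothing inside itself. Q_enc = 12.9 μC = 1.29e-5 C.
By Gauss's law, ∮E·dA = E·4πr² = Q_enc/ε₀.
E = |Q_enc|/(4πε₀r²) = (1.29×10^-5)/(4π·8.85×10^-12·(0.0562)²) = 3.67×10^7 N/C.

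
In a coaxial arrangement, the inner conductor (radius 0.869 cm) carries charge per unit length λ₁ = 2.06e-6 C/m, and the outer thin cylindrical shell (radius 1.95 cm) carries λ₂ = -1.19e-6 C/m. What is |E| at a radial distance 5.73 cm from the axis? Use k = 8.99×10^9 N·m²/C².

E = 2.73e5 V/m

Choose a coaxial cylinder of radius r = 5.73 cm (arbitrary length L) as the Gaussian surface (r > 1.95 cm, enclosing both).
λ_enc = λ₁ + λ₂ = (2.06e-6) + (-1.19×10^-6) = 8.70×10^-7 C/m.
Applying ∮E·dA = Q_enc/ε₀ with the end caps contributing no flux:
E = 2k|λ_enc|/r = 2(8.99×10^9)(8.70e-7)/(0.0573) = 2.73e5 N/C.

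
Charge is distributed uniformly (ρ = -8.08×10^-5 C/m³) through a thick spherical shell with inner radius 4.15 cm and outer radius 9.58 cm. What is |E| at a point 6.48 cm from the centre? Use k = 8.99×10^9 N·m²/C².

Symmetry ⇒ E = E(r) r̂. Gaussian sphere of radius r = 6.48 cm (within the shell material, 4.15 cm < r < 9.58 cm).
Only the shell between 4.15 cm and r is enclosed: Q_enc = ρ·(4π/3)(r³ − a³) = (-8.08e-5)·(4π/3)·((0.0648)³ − (0.0415)³) = -6.79e-8 C.
Since E is radial and uniform over the Gaussian sphere, Φ = E·4πr² = Q_enc/ε₀.
E = k|Q_enc|/r² = (8.99×10^9)(6.79e-8)/(0.0648)² = 1.45×10^5 N/C.

|E| = 1.45e5 V/m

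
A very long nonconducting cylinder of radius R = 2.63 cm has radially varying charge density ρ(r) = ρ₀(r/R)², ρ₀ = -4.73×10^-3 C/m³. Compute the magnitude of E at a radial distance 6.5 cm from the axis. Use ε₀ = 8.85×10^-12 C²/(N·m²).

Choose a coaxial cylinder of radius r = 6.5 cm (arbitrary length L) as the Gaussian surface (r > R, full charge per length enclosed).
λ_enc = 2π ∫₀^R ρ₀(r'/R)^2 r' dr' = 2πρ₀R²/4 = -5.139×10^-6 C/m.
Gauss's law: E·2πrL = λ_enc L/ε₀.
E = |λ_enc|/(2πε₀r) = (5.139×10^-6)/(2π·8.85×10^-12·0.065) = 1.42e6 N/C.

E ≈ 1.42×10^6 N/C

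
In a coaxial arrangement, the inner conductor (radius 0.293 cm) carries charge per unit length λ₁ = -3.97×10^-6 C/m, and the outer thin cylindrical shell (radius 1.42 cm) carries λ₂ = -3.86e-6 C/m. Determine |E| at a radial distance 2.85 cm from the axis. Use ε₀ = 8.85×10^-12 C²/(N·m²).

Take a coaxial cylindrical Gaussian surface of radius r = 2.85 cm and length L (r > 1.42 cm, enclosing both).
λ_enc = λ₁ + λ₂ = (-3.97e-6) + (-3.86×10^-6) = -7.83×10^-6 C/m.
Since E is radial and uniform over the curved surface, Φ = E·2πrL = Q_enc/ε₀ = λ_enc L/ε₀.
E = |λ_enc|/(2πε₀r) = (7.83×10^-6)/(2π·8.85×10^-12·0.0285) = 4.94×10^6 N/C.

4.94×10^6 N/C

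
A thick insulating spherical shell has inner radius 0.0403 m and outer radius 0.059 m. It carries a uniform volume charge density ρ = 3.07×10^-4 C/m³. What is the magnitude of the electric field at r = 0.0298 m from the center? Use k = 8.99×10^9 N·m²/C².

E = 0

Symmetry ⇒ E = E(r) r̂. Gaussian sphere of radius r = 0.0298 m (r < 0.0403 m, inside the empty cavity).
Q_enc = 0 (all charge lies at larger r); Gauss's law gives E = 0.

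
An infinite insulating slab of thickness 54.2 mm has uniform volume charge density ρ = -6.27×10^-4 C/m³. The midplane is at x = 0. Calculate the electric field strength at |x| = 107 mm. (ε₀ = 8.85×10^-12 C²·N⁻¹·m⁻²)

1.92×10^6 N/C

The point |x| = 107 mm lies outside the slab (half-thickness 0.0271 m). A symmetric pillbox spanning the full slab encloses Q_enc = ρ·d·A.
Flux = 2EA ⇒ E = |ρ|d/(2ε₀), independent of distance outside.
E = (6.27×10^-4)(0.0542)/(2·8.85×10^-12) = 1.92e6 N/C.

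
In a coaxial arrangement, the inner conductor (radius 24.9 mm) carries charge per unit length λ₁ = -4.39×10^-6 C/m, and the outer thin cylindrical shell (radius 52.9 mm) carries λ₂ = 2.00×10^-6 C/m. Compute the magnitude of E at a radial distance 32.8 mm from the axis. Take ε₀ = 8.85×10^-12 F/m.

|E| ≈ 2.41×10^6 N/C

Take a coaxial cylindrical Gaussian surface of radius r = 32.8 mm and length L (between the conductors, 24.9 mm < r < 52.9 mm).
Only the inner wire is enclosed; the outer shell contributes nothing inside itself. λ_enc = λ₁ = -4.39e-6 C/m.
Applying ∮E·dA = Q_enc/ε₀ with the end caps contributing no flux:
E = |λ_enc|/(2πε₀r) = (4.39×10^-6)/(2π·8.85×10^-12·0.0328) = 2.41×10^6 N/C.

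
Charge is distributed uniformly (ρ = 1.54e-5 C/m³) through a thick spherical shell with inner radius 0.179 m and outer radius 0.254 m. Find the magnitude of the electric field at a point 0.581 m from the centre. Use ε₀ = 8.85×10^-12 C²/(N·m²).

1.83×10^4 N/C

By spherical symmetry E is radial; choose a Gaussian sphere of radius r = 0.581 m (r > 0.254 m, enclosing the whole shell).
Q_enc = ρ·(4π/3)(b³ − a³) = (1.54×10^-5)·(4π/3)·((0.254)³ − (0.179)³) = 6.871×10^-7 C.
Applying ∮E·dA = Q_enc/ε₀ with Φ = E(4πr²):
E = |Q_enc|/(4πε₀r²) = (6.871×10^-7)/(4π·8.85×10^-12·(0.581)²) = 1.83×10^4 N/C.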